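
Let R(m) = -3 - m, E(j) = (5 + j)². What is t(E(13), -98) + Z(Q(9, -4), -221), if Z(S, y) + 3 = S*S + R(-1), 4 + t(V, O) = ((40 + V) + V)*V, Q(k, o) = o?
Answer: 222919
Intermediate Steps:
t(V, O) = -4 + V*(40 + 2*V) (t(V, O) = -4 + ((40 + V) + V)*V = -4 + (40 + 2*V)*V = -4 + V*(40 + 2*V))
Z(S, y) = -5 + S² (Z(S, y) = -3 + (S*S + (-3 - 1*(-1))) = -3 + (S² + (-3 + 1)) = -3 + (S² - 2) = -3 + (-2 + S²) = -5 + S²)
t(E(13), -98) + Z(Q(9, -4), -221) = (-4 + 2*((5 + 13)²)² + 40*(5 + 13)²) + (-5 + (-4)²) = (-4 + 2*(18²)² + 40*18²) + (-5 + 16) = (-4 + 2*324² + 40*324) + 11 = (-4 + 2*104976 + 12960) + 11 = (-4 + 209952 + 12960) + 11 = 222908 + 11 = 222919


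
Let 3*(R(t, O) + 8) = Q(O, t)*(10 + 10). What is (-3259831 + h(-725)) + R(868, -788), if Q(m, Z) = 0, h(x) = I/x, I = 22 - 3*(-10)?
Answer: -2363383327/725 ≈ -3.2598e+6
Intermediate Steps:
I = 52 (I = 22 + 30 = 52)
h(x) = 52/x
R(t, O) = -8 (R(t, O) = -8 + (0*(10 + 10))/3 = -8 + (0*20)/3 = -8 + (⅓)*0 = -8 + 0 = -8)
(-3259831 + h(-725)) + R(868, -788) = (-3259831 + 52/(-725)) - 8 = (-3259831 + 52*(-1/725)) - 8 = (-3259831 - 52/725) - 8 = -2363377527/725 - 8 = -2363383327/725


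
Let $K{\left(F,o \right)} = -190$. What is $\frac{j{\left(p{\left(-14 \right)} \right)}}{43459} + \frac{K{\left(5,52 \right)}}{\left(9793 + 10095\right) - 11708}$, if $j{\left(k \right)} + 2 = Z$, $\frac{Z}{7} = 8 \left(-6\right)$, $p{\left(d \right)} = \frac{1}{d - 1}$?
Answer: $- \frac{84785}{2734574} \approx -0.031005$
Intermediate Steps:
$p{\left(d \right)} = \frac{1}{-1 + d}$
$Z = -336$ ($Z = 7 \cdot 8 \left(-6\right) = 7 \left(-48\right) = -336$)
$j{\left(k \right)} = -338$ ($j{\left(k \right)} = -2 - 336 = -338$)
$\frac{j{\left(p{\left(-14 \right)} \right)}}{43459} + \frac{K{\left(5,52 \right)}}{\left(9793 + 10095\right) - 11708} = - \frac{338}{43459} - \frac{190}{\left(9793 + 10095\right) - 11708} = \left(-338\right) \frac{1}{43459} - \frac{190}{19888 - 11708} = - \frac{26}{3343} - \frac{190}{8180} = - \frac{26}{3343} - \frac{19}{818} = - \frac{84785}{2734574}$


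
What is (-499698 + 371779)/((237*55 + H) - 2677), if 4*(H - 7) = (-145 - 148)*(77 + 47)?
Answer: -127919/1282 ≈ -99.781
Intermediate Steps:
H = -9076 (H = 7 + ((-145 - 148)*(77 + 47))/4 = 7 + (-293*124)/4 = 7 + (1/4)*(-36332) = 7 - 9083 = -9076)
(-499698 + 371779)/((237*55 + H) - 2677) = (-499698 + 371779)/((237*55 - 9076) - 2677) = -127919/((13035 - 9076) - 2677) = -127919/(3959 - 2677) = -127919/1282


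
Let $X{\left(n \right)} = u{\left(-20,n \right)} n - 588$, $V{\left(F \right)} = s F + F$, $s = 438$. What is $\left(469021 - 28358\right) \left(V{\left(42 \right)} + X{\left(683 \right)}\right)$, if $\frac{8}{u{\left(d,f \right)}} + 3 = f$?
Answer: $\frac{668896909579}{85} \approx 7.8694 \cdot 10^{9}$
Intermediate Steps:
$V{\left(F \right)} = 439 F$ ($V{\left(F \right)} = 438 F + F = 439 F$)
$u{\left(d,f \right)} = \frac{8}{-3 + f}$
$X{\left(n \right)} = -588 + \frac{8 n}{-3 + n}$ ($X{\left(n \right)} = \frac{8}{-3 + n} n - 588 = \frac{8 n}{-3 + n} - 588 = -588 + \frac{8 n}{-3 + n}$)
$\left(469021 - 28358\right) \left(V{\left(42 \right)} + X{\left(683 \right)}\right) = \left(469021 - 28358\right) \left(439 \cdot 42 + \frac{4 \left(441 - 99035\right)}{-3 + 683}\right) = 440663 \left(18438 + \frac{4 \left(441 - 99035\right)}{680}\right) = 440663 \left(18438 + 4 \cdot \frac{1}{680} \left(-98594\right)\right) = 440663 \left(18438 - \frac{49297}{85}\right) = 440663 \cdot \frac{1517933}{85} = \frac{668896909579}{85}$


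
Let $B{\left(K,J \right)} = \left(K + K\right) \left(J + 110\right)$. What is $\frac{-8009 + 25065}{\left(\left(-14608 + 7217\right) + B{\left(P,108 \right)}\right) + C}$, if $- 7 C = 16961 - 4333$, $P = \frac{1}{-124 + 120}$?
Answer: $- \frac{2132}{1163} \approx -1.8332$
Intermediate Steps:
$P = - \frac{1}{4}$ ($P = \frac{1}{-4} = - \frac{1}{4} \approx -0.25$)
$B{\left(K,J \right)} = 2 K \left(110 + J\right)$
$C = -1804$ ($C = - \frac{16961 - 4333}{7} = \left(- \frac{1}{7}\right) 12628 = -1804$)
$\frac{-8009 + 25065}{\left(\left(-14608 + 7217\right) + B{\left(P,108 \right)}\right) + C} = \frac{-8009 + 25065}{\left(\left(-14608 + 7217\right) + 2 \left(- \frac{1}{4}\right) \left(110 + 108\right)\right) - 1804} = \frac{17056}{\left(-7391 + 2 \left(- \frac{1}{4}\right) 218\right) - 1804} = \frac{17056}{\left(-7391 - 109\right) - 1804} = \frac{17056}{-7500 - 1804} = \frac{17056}{-9304} = 17056 \left(- \frac{1}{9304}\right) = - \frac{2132}{1163}$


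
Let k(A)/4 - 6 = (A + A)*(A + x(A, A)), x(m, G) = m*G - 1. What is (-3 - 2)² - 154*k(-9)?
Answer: 783577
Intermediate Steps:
x(m, G) = -1 + G*m (x(m, G) = G*m - 1 = -1 + G*m)
k(A) = 24 + 8*A*(-1 + A + A²) (k(A) = 24 + 4*((A + A)*(A + (-1 + A*A))) = 24 + 4*((2*A)*(A + (-1 + A²))) = 24 + 4*((2*A)*(-1 + A + A²)) = 24 + 4*(2*A*(-1 + A + A²)) = 24 + 8*A*(-1 + A + A²))
(-3 - 2)² - 154*k(-9) = (-3 - 2)² - 154*(24 - 8*(-9) + 8*(-9)² + 8*(-9)³) = (-5)² - 154*(24 + 72 + 8*81 + 8*(-729)) = 25 - 154*(24 + 72 + 648 - 5832) = 25 - 154*(-5088) = 25 + 783552 = 783577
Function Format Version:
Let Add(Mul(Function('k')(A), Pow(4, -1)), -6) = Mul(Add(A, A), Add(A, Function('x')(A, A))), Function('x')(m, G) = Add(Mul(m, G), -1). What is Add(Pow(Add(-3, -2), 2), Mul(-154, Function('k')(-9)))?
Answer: 783577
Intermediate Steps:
Function('x')(m, G) = Add(-1, Mul(G, m)) (Function('x')(m, G) = Add(Mul(G, m), -1) = Add(-1, Mul(G, m)))
Function('k')(A) = Add(24, Mul(8, A, Add(-1, A, Pow(A, 2)))) (Function('k')(A) = Add(24, Mul(4, Mul(Add(A, A), Add(A, Add(-1, Mul(A, A)))))) = Add(24, Mul(4, Mul(Mul(2, A), Add(A, Add(-1, Pow(A, 2)))))) = Add(24, Mul(4, Mul(Mul(2, A), Add(-1, A, Pow(A, 2))))) = Add(24, Mul(4, Mul(2, A, Add(-1, A, Pow(A, 2))))) = Add(24, Mul(8, A, Add(-1, A, Pow(A, 2)))))
Add(Pow(Add(-3, -2), 2), Mul(-154, Function('k')(-9))) = Add(Pow(Add(-3, -2), 2), Mul(-154, Add(24, Mul(-8, -9), Mul(8, Pow(-9, 2)), Mul(8, Pow(-9, 3))))) = Add(Pow(-5, 2), Mul(-154, Add(24, 72, Mul(8, 81), Mul(8, -729)))) = Add(25, Mul(-154, Add(24, 72, 648, -5832))) = Add(25, Mul(-154, -5088)) = Add(25, 783552) = 783577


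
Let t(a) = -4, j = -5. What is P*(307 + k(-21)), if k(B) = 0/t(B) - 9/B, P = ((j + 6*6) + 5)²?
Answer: 2788992/7 ≈ 3.9843e+5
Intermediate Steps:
P = 1296 (P = ((-5 + 6*6) + 5)² = ((-5 + 36) + 5)² = (31 + 5)² = 36² = 1296)
k(B) = -9/B (k(B) = 0/(-4) - 9/B = 0*(-¼) - 9/B = 0 - 9/B = -9/B)
P*(307 + k(-21)) = 1296*(307 - 9/(-21)) = 1296*(307 - 9*(-1/21)) = 1296*(307 + 3/7) = 1296*(2152/7) = 2788992/7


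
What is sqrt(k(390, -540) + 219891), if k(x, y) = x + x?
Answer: 3*sqrt(24519) ≈ 469.76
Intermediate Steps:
k(x, y) = 2*x
sqrt(k(390, -540) + 219891) = sqrt(2*390 + 219891) = sqrt(780 + 219891) = sqrt(220671) = 3*sqrt(24519)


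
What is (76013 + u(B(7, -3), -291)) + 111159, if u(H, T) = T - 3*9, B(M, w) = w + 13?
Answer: 186854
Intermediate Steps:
B(M, w) = 13 + w
u(H, T) = -27 + T (u(H, T) = T - 27 = -27 + T)
(76013 + u(B(7, -3), -291)) + 111159 = (76013 + (-27 - 291)) + 111159 = (76013 - 318) + 111159 = 75695 + 111159 = 186854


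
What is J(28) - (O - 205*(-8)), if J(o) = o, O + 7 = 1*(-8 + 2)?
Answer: -1599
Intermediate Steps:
O = -13 (O = -7 + 1*(-8 + 2) = -7 + 1*(-6) = -7 - 6 = -13)
J(28) - (O - 205*(-8)) = 28 - (-13 - 205*(-8)) = 28 - (-13 + 1640) = 28 - 1*1627 = 28 - 1627 = -1599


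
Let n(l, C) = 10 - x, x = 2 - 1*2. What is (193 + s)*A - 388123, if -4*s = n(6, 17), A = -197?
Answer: -851303/2 ≈ -4.2565e+5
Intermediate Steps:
x = 0 (x = 2 - 2 = 0)
n(l, C) = 10 (n(l, C) = 10 - 1*0 = 10 + 0 = 10)
s = -5/2 (s = -1/4*10 = -5/2 ≈ -2.5000)
(193 + s)*A - 388123 = (193 - 5/2)*(-197) - 388123 = (381/2)*(-197) - 388123 = -75057/2 - 388123 = -851303/2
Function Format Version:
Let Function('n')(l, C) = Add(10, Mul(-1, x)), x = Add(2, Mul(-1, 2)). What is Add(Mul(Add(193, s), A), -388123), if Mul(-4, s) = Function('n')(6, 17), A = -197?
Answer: Rational(-851303, 2) ≈ -4.2565e+5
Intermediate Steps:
x = 0 (x = Add(2, -2) = 0)
Function('n')(l, C) = 10 (Function('n')(l, C) = Add(10, Mul(-1, 0)) = Add(10, 0) = 10)
s = Rational(-5, 2) (s = Mul(Rational(-1, 4), 10) = Rational(-5, 2) ≈ -2.5000)
Add(Mul(Add(193, s), A), -388123) = Add(Mul(Add(193, Rational(-5, 2)), -197), -388123) = Add(Mul(Rational(381, 2), -197), -388123) = Add(Rational(-75057, 2), -388123) = Rational(-851303, 2)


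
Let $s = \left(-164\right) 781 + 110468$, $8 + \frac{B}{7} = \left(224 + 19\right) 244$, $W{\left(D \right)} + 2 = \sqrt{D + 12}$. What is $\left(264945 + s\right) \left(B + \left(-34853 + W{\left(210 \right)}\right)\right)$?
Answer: $94017914757 + 247329 \sqrt{222} \approx 9.4022 \cdot 10^{10}$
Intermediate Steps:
$W{\left(D \right)} = -2 + \sqrt{12 + D}$ ($W{\left(D \right)} = -2 + \sqrt{D + 12} = -2 + \sqrt{12 + D}$)
$B = 414988$ ($B = -56 + 7 \left(224 + 19\right) 244 = -56 + 7 \cdot 243 \cdot 244 = -56 + 7 \cdot 59292 = -56 + 415044 = 414988$)
$s = -17616$ ($s = -128084 + 110468 = -17616$)
$\left(264945 + s\right) \left(B + \left(-34853 + W{\left(210 \right)}\right)\right) = \left(264945 - 17616\right) \left(414988 - \left(34855 - \sqrt{12 + 210}\right)\right) = 247329 \left(414988 - \left(34855 - \sqrt{222}\right)\right) = 247329 \left(380133 + \sqrt{222}\right) = 94017914757 + 247329 \sqrt{222}$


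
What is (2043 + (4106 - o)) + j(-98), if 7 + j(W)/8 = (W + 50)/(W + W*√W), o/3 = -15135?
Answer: 83272330/1617 - 64*I*√2/231 ≈ 51498.0 - 0.39182*I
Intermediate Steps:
o = -45405 (o = 3*(-15135) = -45405)
j(W) = -56 + 8*(50 + W)/(W + W^(3/2)) (j(W) = -56 + 8*((W + 50)/(W + W*√W)) = -56 + 8*((50 + W)/(W + W^(3/2))) = -56 + 8*(50 + W)/(W + W^(3/2)))
(2043 + (4106 - o)) + j(-98) = (2043 + (4106 - 1*(-45405))) + 8*(50 - (-4802)*I*√2 - 6*(-98))/(-98 + (-98)^(3/2)) = (2043 + (4106 + 45405)) + 8*(50 - (-4802)*I*√2 + 588)/(-98 - 686*I*√2) = (2043 + 49511) + 8*(50 + 4802*I*√2 + 588)/(-98 - 686*I*√2) = 51554 + 8*(638 + 4802*I*√2)/(-98 - 686*I*√2)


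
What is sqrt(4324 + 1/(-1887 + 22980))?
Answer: sqrt(1923810963369)/21093 ≈ 65.757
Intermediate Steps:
sqrt(4324 + 1/(-1887 + 22980)) = sqrt(4324 + 1/21093) = sqrt(91206133/21093) = sqrt(1923810963369)/21093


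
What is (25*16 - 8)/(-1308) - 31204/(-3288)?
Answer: 823457/89598 ≈ 9.1906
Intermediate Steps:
(25*16 - 8)/(-1308) - 31204/(-3288) = (400 - 8)*(-1/1308) - 31204*(-1/3288) = 392*(-1/1308) + 7801/822 = -98/327 + 7801/822 = 823457/89598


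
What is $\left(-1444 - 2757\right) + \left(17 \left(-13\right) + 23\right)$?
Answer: $-4399$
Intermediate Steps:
$\left(-1444 - 2757\right) + \left(17 \left(-13\right) + 23\right) = -4201 + \left(-221 + 23\right) = -4201 - 198 = -4399$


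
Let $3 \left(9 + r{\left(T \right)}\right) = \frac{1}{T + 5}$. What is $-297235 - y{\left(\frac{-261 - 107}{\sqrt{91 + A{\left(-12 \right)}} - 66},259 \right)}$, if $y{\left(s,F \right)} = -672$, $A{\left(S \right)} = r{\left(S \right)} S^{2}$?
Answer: $-296563$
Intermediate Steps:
$r{\left(T \right)} = -9 + \frac{1}{3 \left(5 + T\right)}$ ($r{\left(T \right)} = -9 + \frac{1}{3 \left(T + 5\right)} = -9 + \frac{1}{3 \left(5 + T\right)}$)
$A{\left(S \right)} = \frac{S^{2} \left(-134 - 27 S\right)}{3 \left(5 + S\right)}$ ($A{\left(S \right)} = \frac{-134 - 27 S}{3 \left(5 + S\right)} S^{2} = \frac{S^{2} \left(-134 - 27 S\right)}{3 \left(5 + S\right)}$)
$-297235 - y{\left(\frac{-261 - 107}{\sqrt{91 + A{\left(-12 \right)}} - 66},259 \right)} = -297235 - -672 = -297235 + 672 = -296563$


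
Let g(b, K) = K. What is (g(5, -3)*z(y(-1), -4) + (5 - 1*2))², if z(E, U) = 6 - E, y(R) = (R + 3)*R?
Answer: 441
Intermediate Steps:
y(R) = R*(3 + R) (y(R) = (3 + R)*R = R*(3 + R))
(g(5, -3)*z(y(-1), -4) + (5 - 1*2))² = (-3*(6 - (-1)*(3 - 1)) + (5 - 1*2))² = (-3*(6 - (-1)*2) + (5 - 2))² = (-3*(6 - 1*(-2)) + 3)² = (-3*(6 + 2) + 3)² = (-3*8 + 3)² = (-24 + 3)² = (-21)² = 441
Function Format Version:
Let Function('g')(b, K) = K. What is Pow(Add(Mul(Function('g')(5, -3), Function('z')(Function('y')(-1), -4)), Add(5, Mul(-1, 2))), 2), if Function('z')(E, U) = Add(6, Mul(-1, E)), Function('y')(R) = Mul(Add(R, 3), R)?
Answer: 441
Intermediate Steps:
Function('y')(R) = Mul(R, Add(3, R)) (Function('y')(R) = Mul(Add(3, R), R) = Mul(R, Add(3, R)))
Pow(Add(Mul(Function('g')(5, -3), Function('z')(Function('y')(-1), -4)), Add(5, Mul(-1, 2))), 2) = Pow(Add(Mul(-3, Add(6, Mul(-1, Mul(-1, Add(3, -1))))), Add(5, Mul(-1, 2))), 2) = Pow(Add(Mul(-3, Add(6, Mul(-1, Mul(-1, 2)))), Add(5, -2)), 2) = Pow(Add(Mul(-3, Add(6, Mul(-1, -2))), 3), 2) = Pow(Add(Mul(-3, Add(6, 2)), 3), 2) = Pow(Add(Mul(-3, 8), 3), 2) = Pow(Add(-24, 3), 2) = Pow(-21, 2) = 441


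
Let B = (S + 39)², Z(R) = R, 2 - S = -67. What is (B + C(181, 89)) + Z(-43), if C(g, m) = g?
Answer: 11802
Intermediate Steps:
S = 69 (S = 2 - 1*(-67) = 2 + 67 = 69)
B = 11664 (B = (69 + 39)² = 108² = 11664)
(B + C(181, 89)) + Z(-43) = (11664 + 181) - 43 = 11845 - 43 = 11802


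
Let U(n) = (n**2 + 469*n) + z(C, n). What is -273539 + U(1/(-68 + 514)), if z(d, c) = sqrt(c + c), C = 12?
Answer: -54411074549/198916 + sqrt(223)/223 ≈ -2.7354e+5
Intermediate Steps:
z(d, c) = sqrt(2)*sqrt(c) (z(d, c) = sqrt(2*c) = sqrt(2)*sqrt(c))
U(n) = n**2 + 469*n + sqrt(2)*sqrt(n) (U(n) = (n**2 + 469*n) + sqrt(2)*sqrt(n) = n**2 + 469*n + sqrt(2)*sqrt(n))
-273539 + U(1/(-68 + 514)) = -273539 + ((1/(-68 + 514))**2 + 469/(-68 + 514) + sqrt(2)*sqrt(1/(-68 + 514))) = -273539 + ((1/446)**2 + 469/446 + sqrt(2)*sqrt(1/446)) = -273539 + ((1/446)**2 + 469*(1/446) + sqrt(2)*sqrt(1/446)) = -273539 + (1/198916 + 469/446 + sqrt(2)*(sqrt(446)/446)) = -273539 + (1/198916 + 469/446 + sqrt(223)/223) = -273539 + (209175/198916 + sqrt(223)/223) = -54411074549/198916 + sqrt(223)/223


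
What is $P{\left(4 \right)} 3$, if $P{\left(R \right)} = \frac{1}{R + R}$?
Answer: $\frac{3}{8} \approx 0.375$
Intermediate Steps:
$P{\left(R \right)} = \frac{1}{2 R}$
$P{\left(4 \right)} 3 = \frac{1}{2 \cdot 4} \cdot 3 = \frac{1}{2} \cdot \frac{1}{4} \cdot 3 = \frac{1}{8} \cdot 3 = \frac{3}{8}$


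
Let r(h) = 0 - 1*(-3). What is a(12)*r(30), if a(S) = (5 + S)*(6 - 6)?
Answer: 0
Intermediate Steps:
r(h) = 3 (r(h) = 0 + 3 = 3)
a(S) = 0 (a(S) = (5 + S)*0 = 0)
a(12)*r(30) = 0*3 = 0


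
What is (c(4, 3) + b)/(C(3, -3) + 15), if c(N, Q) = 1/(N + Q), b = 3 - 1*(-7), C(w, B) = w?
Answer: 71/126 ≈ 0.56349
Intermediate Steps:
b = 10 (b = 3 + 7 = 10)
(c(4, 3) + b)/(C(3, -3) + 15) = (1/(4 + 3) + 10)/(3 + 15) = (1/7 + 10)/18 = (⅐ + 10)*(1/18) = (71/7)*(1/18) = 71/126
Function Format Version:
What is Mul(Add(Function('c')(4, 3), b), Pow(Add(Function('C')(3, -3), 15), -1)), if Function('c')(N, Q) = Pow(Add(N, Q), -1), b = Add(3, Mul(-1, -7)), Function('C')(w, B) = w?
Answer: Rational(71, 126) ≈ 0.56349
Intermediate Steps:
b = 10 (b = Add(3, 7) = 10)
Mul(Add(Function('c')(4, 3), b), Pow(Add(Function('C')(3, -3), 15), -1)) = Mul(Add(Pow(Add(4, 3), -1), 10), Pow(Add(3, 15), -1)) = Mul(Add(Pow(7, -1), 10), Pow(18, -1)) = Mul(Add(Rational(1, 7), 10), Rational(1, 18)) = Mul(Rational(71, 7), Rational(1, 18)) = Rational(71, 126)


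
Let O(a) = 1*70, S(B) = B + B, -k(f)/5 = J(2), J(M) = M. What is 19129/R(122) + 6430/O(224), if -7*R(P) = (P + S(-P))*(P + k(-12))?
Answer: 1389039/13664 ≈ 101.66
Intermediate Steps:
k(f) = -10 (k(f) = -5*2 = -10)
S(B) = 2*B
O(a) = 70
R(P) = P*(-10 + P)/7 (R(P) = -(P + 2*(-P))*(P - 10)/7 = -(P - 2*P)*(-10 + P)/7 = -(-P)*(-10 + P)/7 = -(-1)*P*(-10 + P)/7 = P*(-10 + P)/7)
19129/R(122) + 6430/O(224) = 19129/(((⅐)*122*(-10 + 122))) + 6430/70 = 19129/(((⅐)*122*112)) + 6430*(1/70) = 19129/1952 + 643/7 = 1389039/13664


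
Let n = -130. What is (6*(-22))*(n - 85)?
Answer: 28380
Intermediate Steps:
(6*(-22))*(n - 85) = (6*(-22))*(-130 - 85) = -132*(-215) = 28380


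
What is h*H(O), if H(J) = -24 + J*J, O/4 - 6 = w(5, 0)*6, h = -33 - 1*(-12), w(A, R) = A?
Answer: -434952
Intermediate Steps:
h = -21 (h = -33 + 12 = -21)
O = 144 (O = 24 + 4*(5*6) = 24 + 4*30 = 24 + 120 = 144)
H(J) = -24 + J²
h*H(O) = -21*(-24 + 144²) = -21*(-24 + 20736) = -21*20712 = -434952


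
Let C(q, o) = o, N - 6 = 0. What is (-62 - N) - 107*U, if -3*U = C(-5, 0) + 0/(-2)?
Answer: -68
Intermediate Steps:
N = 6 (N = 6 + 0 = 6)
U = 0 (U = -(0 + 0/(-2))/3 = -(0 + 0*(-½))/3 = -(0 + 0)/3 = -⅓*0 = 0)
(-62 - N) - 107*U = (-62 - 1*6) - 107*0 = (-62 - 6) + 0 = -68 + 0 = -68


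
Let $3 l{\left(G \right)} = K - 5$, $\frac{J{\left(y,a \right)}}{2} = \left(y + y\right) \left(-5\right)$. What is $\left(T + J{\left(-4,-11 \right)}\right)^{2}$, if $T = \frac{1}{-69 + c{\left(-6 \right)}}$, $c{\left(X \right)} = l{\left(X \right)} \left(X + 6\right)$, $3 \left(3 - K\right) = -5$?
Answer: $\frac{30459361}{4761} \approx 6397.7$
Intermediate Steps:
$K = \frac{14}{3}$ ($K = 3 - - \frac{5}{3} = 3 + \frac{5}{3} = \frac{14}{3} \approx 4.6667$)
$J{\left(y,a \right)} = - 20 y$ ($J{\left(y,a \right)} = 2 \left(y + y\right) \left(-5\right) = 2 \cdot 2 y \left(-5\right) = 2 \left(- 10 y\right) = - 20 y$)
$l{\left(G \right)} = - \frac{1}{9}$ ($l{\left(G \right)} = \frac{\frac{14}{3} - 5}{3} = \frac{1}{3} \left(- \frac{1}{3}\right) = - \frac{1}{9}$)
$c{\left(X \right)} = - \frac{2}{3} - \frac{X}{9}$ ($c{\left(X \right)} = - \frac{X + 6}{9} = - \frac{6 + X}{9} = - \frac{2}{3} - \frac{X}{9}$)
$T = - \frac{1}{69}$ ($T = \frac{1}{-69 - 0} = \frac{1}{-69 + \left(- \frac{2}{3} + \frac{2}{3}\right)} = \frac{1}{-69 + 0} = \frac{1}{-69} = - \frac{1}{69} \approx -0.014493$)
$\left(T + J{\left(-4,-11 \right)}\right)^{2} = \left(- \frac{1}{69} - -80\right)^{2} = \left(- \frac{1}{69} + 80\right)^{2} = \left(\frac{5519}{69}\right)^{2} = \frac{30459361}{4761}$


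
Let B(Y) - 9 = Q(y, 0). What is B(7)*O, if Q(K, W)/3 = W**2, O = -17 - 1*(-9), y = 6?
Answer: -72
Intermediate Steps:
O = -8 (O = -17 + 9 = -8)
Q(K, W) = 3*W**2
B(Y) = 9 (B(Y) = 9 + 3*0**2 = 9 + 3*0 = 9 + 0 = 9)
B(7)*O = 9*(-8) = -72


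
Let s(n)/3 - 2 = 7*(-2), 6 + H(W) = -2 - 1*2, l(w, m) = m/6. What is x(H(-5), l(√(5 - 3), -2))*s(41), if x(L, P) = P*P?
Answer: -4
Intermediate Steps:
l(w, m) = m/6 (l(w, m) = m*(⅙) = m/6)
H(W) = -10 (H(W) = -6 + (-2 - 1*2) = -6 + (-2 - 2) = -6 - 4 = -10)
s(n) = -36 (s(n) = 6 + 3*(7*(-2)) = 6 + 3*(-14) = 6 - 42 = -36)
x(L, P) = P²
x(H(-5), l(√(5 - 3), -2))*s(41) = ((⅙)*(-2))²*(-36) = (-⅓)²*(-36) = (⅑)*(-36) = -4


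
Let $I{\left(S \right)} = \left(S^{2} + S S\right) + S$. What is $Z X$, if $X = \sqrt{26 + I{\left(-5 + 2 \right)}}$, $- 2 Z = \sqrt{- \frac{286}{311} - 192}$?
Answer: $- \frac{i \sqrt{765034498}}{622} \approx - 44.468 i$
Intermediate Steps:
$I{\left(S \right)} = S + 2 S^{2}$ ($I{\left(S \right)} = \left(S^{2} + S^{2}\right) + S = 2 S^{2} + S = S + 2 S^{2}$)
$Z = - \frac{i \sqrt{18659378}}{622}$ ($Z = - \frac{\sqrt{- \frac{286}{311} - 192}}{2} = - \frac{\sqrt{- \frac{59998}{311}}}{2} = - \frac{\frac{1}{311} i \sqrt{18659378}}{2} = - \frac{i \sqrt{18659378}}{622} \approx - 6.9448 i$)
$X = \sqrt{41}$ ($X = \sqrt{26 + \left(-5 + 2\right) \left(1 + 2 \left(-5 + 2\right)\right)} = \sqrt{26 - 3 \left(1 + 2 \left(-3\right)\right)} = \sqrt{26 - 3 \left(1 - 6\right)} = \sqrt{26 - -15} = \sqrt{26 + 15} = \sqrt{41} \approx 6.4031$)
$Z X = - \frac{i \sqrt{18659378}}{622} \sqrt{41} = - \frac{i \sqrt{765034498}}{622}$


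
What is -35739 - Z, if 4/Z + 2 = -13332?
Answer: -238271911/6667 ≈ -35739.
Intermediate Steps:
Z = -2/6667 (Z = 4/(-2 - 13332) = 4/(-13334) = 4*(-1/13334) = -2/6667 ≈ -0.00029999)
-35739 - Z = -35739 - 1*(-2/6667) = -35739 + 2/6667 = -238271911/6667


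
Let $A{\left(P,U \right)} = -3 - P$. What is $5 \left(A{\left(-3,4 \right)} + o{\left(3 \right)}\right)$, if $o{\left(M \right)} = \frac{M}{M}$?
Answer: $5$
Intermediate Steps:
$o{\left(M \right)} = 1$
$5 \left(A{\left(-3,4 \right)} + o{\left(3 \right)}\right) = 5 \left(\left(-3 - -3\right) + 1\right) = 5 \left(\left(-3 + 3\right) + 1\right) = 5 \left(0 + 1\right) = 5 \cdot 1 = 5$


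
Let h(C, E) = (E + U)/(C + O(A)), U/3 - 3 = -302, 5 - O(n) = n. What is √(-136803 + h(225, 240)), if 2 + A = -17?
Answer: 42*I*√534271/83 ≈ 369.87*I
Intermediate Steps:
A = -19 (A = -2 - 17 = -19)
O(n) = 5 - n
U = -897 (U = 9 + 3*(-302) = 9 - 906 = -897)
h(C, E) = (-897 + E)/(24 + C) (h(C, E) = (E - 897)/(C + (5 - 1*(-19))) = (-897 + E)/(C + (5 + 19)) = (-897 + E)/(C + 24) = (-897 + E)/(24 + C))
√(-136803 + h(225, 240)) = √(-136803 + (-897 + 240)/(24 + 225)) = √(-136803 - 657/249) = √(-136803 + (1/249)*(-657)) = √(-136803 - 219/83) = √(-11354868/83) = 42*I*√534271/83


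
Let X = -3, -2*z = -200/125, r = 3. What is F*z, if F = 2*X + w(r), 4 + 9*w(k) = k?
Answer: -44/9 ≈ -4.8889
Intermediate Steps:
w(k) = -4/9 + k/9
z = ⅘ (z = -(-100)/125 = -½*(-8/5) = ⅘ ≈ 0.80000)
F = -55/9 (F = 2*(-3) + (-4/9 + (⅑)*3) = -6 + (-4/9 + ⅓) = -6 - ⅑ = -55/9 ≈ -6.1111)
F*z = -55/9*⅘ = -44/9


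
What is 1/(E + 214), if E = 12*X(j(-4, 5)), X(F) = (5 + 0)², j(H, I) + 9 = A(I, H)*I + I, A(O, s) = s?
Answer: 1/514 ≈ 0.0019455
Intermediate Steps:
j(H, I) = -9 + I + H*I (j(H, I) = -9 + (H*I + I) = -9 + (I + H*I) = -9 + I + H*I)
X(F) = 25 (X(F) = 5² = 25)
E = 300 (E = 12*25 = 300)
1/(E + 214) = 1/(300 + 214) = 1/514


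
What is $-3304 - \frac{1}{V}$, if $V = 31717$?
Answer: $- \frac{104792969}{31717} \approx -3304.0$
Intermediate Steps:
$-3304 - \frac{1}{V} = -3304 - \frac{1}{31717} = - \frac{104792969}{31717}$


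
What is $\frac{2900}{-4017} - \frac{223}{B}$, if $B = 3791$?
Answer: $- \frac{53317}{68289} \approx -0.78076$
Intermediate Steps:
$\frac{2900}{-4017} - \frac{223}{B} = \frac{2900}{-4017} - \frac{223}{3791} = 2900 \left(- \frac{1}{4017}\right) - \frac{1}{17} = - \frac{2900}{4017} - \frac{1}{17} = - \frac{53317}{68289}$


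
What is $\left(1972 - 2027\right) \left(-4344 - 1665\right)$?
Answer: $330495$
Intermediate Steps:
$\left(1972 - 2027\right) \left(-4344 - 1665\right) = \left(-55\right) \left(-6009\right) = 330495$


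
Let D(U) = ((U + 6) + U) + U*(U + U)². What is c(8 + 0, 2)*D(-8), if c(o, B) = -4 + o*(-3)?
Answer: 57624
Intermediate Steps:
D(U) = 6 + 2*U + 4*U³ (D(U) = ((6 + U) + U) + U*(2*U)² = (6 + 2*U) + U*(4*U²) = (6 + 2*U) + 4*U³ = 6 + 2*U + 4*U³)
c(o, B) = -4 - 3*o
c(8 + 0, 2)*D(-8) = (-4 - 3*(8 + 0))*(6 + 2*(-8) + 4*(-8)³) = (-4 - 3*8)*(6 - 16 + 4*(-512)) = (-4 - 24)*(6 - 16 - 2048) = -28*(-2058) = 57624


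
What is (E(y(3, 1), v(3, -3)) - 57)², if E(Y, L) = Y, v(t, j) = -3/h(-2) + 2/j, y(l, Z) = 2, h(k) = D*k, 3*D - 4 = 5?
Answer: 3025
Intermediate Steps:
D = 3 (D = 4/3 + (⅓)*5 = 4/3 + 5/3 = 3)
h(k) = 3*k
v(t, j) = ½ + 2/j (v(t, j) = -3/(3*(-2)) + 2/j = -3/(-6) + 2/j = -3*(-⅙) + 2/j = ½ + 2/j)
(E(y(3, 1), v(3, -3)) - 57)² = (2 - 57)² = (-55)² = 3025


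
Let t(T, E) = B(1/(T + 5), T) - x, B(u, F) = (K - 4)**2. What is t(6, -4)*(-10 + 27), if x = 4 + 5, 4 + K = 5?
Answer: 0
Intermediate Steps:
K = 1 (K = -4 + 5 = 1)
B(u, F) = 9 (B(u, F) = (1 - 4)**2 = (-3)**2 = 9)
x = 9
t(T, E) = 0 (t(T, E) = 9 - 1*9 = 9 - 9 = 0)
t(6, -4)*(-10 + 27) = 0*(-10 + 27) = 0*17 = 0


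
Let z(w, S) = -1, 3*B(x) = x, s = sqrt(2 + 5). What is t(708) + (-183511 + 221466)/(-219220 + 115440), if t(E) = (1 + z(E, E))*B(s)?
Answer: -7591/20756 ≈ -0.36573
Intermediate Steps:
s = sqrt(7) ≈ 2.6458
B(x) = x/3
t(E) = 0 (t(E) = (1 - 1)*(sqrt(7)/3) = 0*(sqrt(7)/3) = 0)
t(708) + (-183511 + 221466)/(-219220 + 115440) = 0 + (-183511 + 221466)/(-219220 + 115440) = 0 + 37955/(-103780) = 0 + 37955*(-1/103780) = 0 - 7591/20756 = -7591/20756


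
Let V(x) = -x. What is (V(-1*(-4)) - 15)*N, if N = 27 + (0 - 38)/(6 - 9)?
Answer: -2261/3 ≈ -753.67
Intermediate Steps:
N = 119/3 (N = 27 - 38/(-3) = 27 - 38*(-1/3) = 27 + 38/3 = 119/3 ≈ 39.667)
(V(-1*(-4)) - 15)*N = (-(-1)*(-4) - 15)*(119/3) = (-1*4 - 15)*(119/3) = (-4 - 15)*(119/3) = -19*119/3 = -2261/3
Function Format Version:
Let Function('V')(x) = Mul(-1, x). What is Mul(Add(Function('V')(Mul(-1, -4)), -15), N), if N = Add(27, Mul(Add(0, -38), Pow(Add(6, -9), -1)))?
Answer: Rational(-2261, 3) ≈ -753.67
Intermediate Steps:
N = Rational(119, 3) (N = Add(27, Mul(-38, Pow(-3, -1))) = Add(27, Mul(-38, Rational(-1, 3))) = Add(27, Rational(38, 3)) = Rational(119, 3) ≈ 39.667)
Mul(Add(Function('V')(Mul(-1, -4)), -15), N) = Mul(Add(Mul(-1, Mul(-1, -4)), -15), Rational(119, 3)) = Mul(Add(Mul(-1, 4), -15), Rational(119, 3)) = Mul(Add(-4, -15), Rational(119, 3)) = Mul(-19, Rational(119, 3)) = Rational(-2261, 3)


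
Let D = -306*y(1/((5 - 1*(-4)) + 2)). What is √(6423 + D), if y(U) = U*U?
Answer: √776877/11 ≈ 80.128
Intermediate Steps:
y(U) = U²
D = -306/121 (D = -306/((5 - 1*(-4)) + 2)² = -306/((5 + 4) + 2)² = -306/(9 + 2)² = -306*(1/11)² = -306*1/121 = -306/121 ≈ -2.5289)
√(6423 + D) = √(6423 - 306/121) = √(776877/121) = √776877/11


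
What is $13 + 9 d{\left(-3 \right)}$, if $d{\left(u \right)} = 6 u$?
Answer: $-149$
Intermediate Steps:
$13 + 9 d{\left(-3 \right)} = 13 + 9 \cdot 6 \left(-3\right) = 13 + 9 \left(-18\right) = 13 - 162 = -149$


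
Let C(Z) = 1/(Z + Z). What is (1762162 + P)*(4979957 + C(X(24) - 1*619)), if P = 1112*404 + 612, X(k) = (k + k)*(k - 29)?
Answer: 9462550245477375/859 ≈ 1.1016e+13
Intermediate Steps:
X(k) = 2*k*(-29 + k) (X(k) = (2*k)*(-29 + k) = 2*k*(-29 + k))
C(Z) = 1/(2*Z)
P = 449860 (P = 449248 + 612 = 449860)
(1762162 + P)*(4979957 + C(X(24) - 1*619)) = (1762162 + 449860)*(4979957 + 1/(2*(2*24*(-29 + 24) - 1*619))) = 2212022*(4979957 + 1/(2*(2*24*(-5) - 619))) = 2212022*(4979957 + 1/(2*(-240 - 619))) = 2212022*(4979957 + (1/2)/(-859)) = 2212022*(4979957 + (1/2)*(-1/859)) = 2212022*(4979957 - 1/1718) = 2212022*(8555566125/1718) = 9462550245477375/859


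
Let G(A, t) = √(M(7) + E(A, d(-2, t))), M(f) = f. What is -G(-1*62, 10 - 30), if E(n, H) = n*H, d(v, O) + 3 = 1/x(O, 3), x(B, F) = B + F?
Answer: -√56831/17 ≈ -14.023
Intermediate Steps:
d(v, O) = -3 + 1/(3 + O) (d(v, O) = -3 + 1/(O + 3) = -3 + 1/(3 + O))
E(n, H) = H*n
G(A, t) = √(7 + A*(-8 - 3*t)/(3 + t)) (G(A, t) = √(7 + ((-8 - 3*t)/(3 + t))*A) = √(7 + A*(-8 - 3*t)/(3 + t)))
-G(-1*62, 10 - 30) = -√((21 + 7*(10 - 30) - (-1*62)*(8 + 3*(10 - 30)))/(3 + (10 - 30))) = -√((21 + 7*(-20) - 1*(-62)*(8 + 3*(-20)))/(3 - 20)) = -√((21 - 140 - 1*(-62)*(8 - 60))/(-17)) = -√(-(21 - 140 - 1*(-62)*(-52))/17) = -√(-(21 - 140 - 3224)/17) = -√(-1/17*(-3343)) = -√(3343/17) = -√56831/17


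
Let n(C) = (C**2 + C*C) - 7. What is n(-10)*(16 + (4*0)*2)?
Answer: 3088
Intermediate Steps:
n(C) = -7 + 2*C**2 (n(C) = (C**2 + C**2) - 7 = 2*C**2 - 7 = -7 + 2*C**2)
n(-10)*(16 + (4*0)*2) = (-7 + 2*(-10)**2)*(16 + (4*0)*2) = (-7 + 2*100)*(16 + 0*2) = (-7 + 200)*(16 + 0) = 193*16 = 3088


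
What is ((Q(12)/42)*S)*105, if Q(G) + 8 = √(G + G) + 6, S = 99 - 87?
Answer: -60 + 60*√6 ≈ 86.969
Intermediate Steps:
S = 12
Q(G) = -2 + √2*√G (Q(G) = -8 + (√(G + G) + 6) = -8 + (√(2*G) + 6) = -8 + (√2*√G + 6) = -8 + (6 + √2*√G) = -2 + √2*√G)
((Q(12)/42)*S)*105 = (((-2 + √2*√12)/42)*12)*105 = (((-2 + √2*(2*√3))*(1/42))*12)*105 = (((-2 + 2*√6)*(1/42))*12)*105 = ((-1/21 + √6/21)*12)*105 = (-4/7 + 4*√6/7)*105 = -60 + 60*√6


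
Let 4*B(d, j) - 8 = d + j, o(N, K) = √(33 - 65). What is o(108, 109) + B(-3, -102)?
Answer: -97/4 + 4*I*√2 ≈ -24.25 + 5.6569*I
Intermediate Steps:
o(N, K) = 4*I*√2 (o(N, K) = √(-32) = 4*I*√2)
B(d, j) = 2 + d/4 + j/4 (B(d, j) = 2 + (d + j)/4 = 2 + (d/4 + j/4) = 2 + d/4 + j/4)
o(108, 109) + B(-3, -102) = 4*I*√2 + (2 + (¼)*(-3) + (¼)*(-102)) = 4*I*√2 + (2 - ¾ - 51/2) = 4*I*√2 - 97/4 = -97/4 + 4*I*√2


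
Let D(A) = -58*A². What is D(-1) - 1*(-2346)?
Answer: 2288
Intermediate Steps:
D(-1) - 1*(-2346) = -58*(-1)² - 1*(-2346) = -58*1 + 2346 = -58 + 2346 = 2288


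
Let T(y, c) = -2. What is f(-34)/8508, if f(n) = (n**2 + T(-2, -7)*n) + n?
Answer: 595/4254 ≈ 0.13987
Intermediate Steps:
f(n) = n**2 - n (f(n) = (n**2 - 2*n) + n = n**2 - n)
f(-34)/8508 = -34*(-1 - 34)/8508 = -34*(-35)*(1/8508) = 1190*(1/8508) = 595/4254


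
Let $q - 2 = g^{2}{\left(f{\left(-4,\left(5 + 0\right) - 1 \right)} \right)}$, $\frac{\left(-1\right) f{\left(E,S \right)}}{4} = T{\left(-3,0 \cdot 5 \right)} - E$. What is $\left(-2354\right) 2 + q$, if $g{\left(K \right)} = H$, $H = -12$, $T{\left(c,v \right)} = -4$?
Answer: $-4562$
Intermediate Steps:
$f{\left(E,S \right)} = 16 + 4 E$ ($f{\left(E,S \right)} = - 4 \left(-4 - E\right) = 16 + 4 E$)
$g{\left(K \right)} = -12$
$q = 146$ ($q = 2 + \left(-12\right)^{2} = 2 + 144 = 146$)
$\left(-2354\right) 2 + q = \left(-2354\right) 2 + 146 = -4708 + 146 = -4562$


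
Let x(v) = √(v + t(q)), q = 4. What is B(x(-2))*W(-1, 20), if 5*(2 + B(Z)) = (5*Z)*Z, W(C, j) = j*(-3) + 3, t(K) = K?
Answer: 0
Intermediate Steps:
W(C, j) = 3 - 3*j (W(C, j) = -3*j + 3 = 3 - 3*j)
x(v) = √(4 + v) (x(v) = √(v + 4) = √(4 + v))
B(Z) = -2 + Z² (B(Z) = -2 + ((5*Z)*Z)/5 = -2 + (5*Z²)/5 = -2 + Z²)
B(x(-2))*W(-1, 20) = (-2 + (√(4 - 2))²)*(3 - 3*20) = (-2 + (√2)²)*(3 - 60) = (-2 + 2)*(-57) = 0*(-57) = 0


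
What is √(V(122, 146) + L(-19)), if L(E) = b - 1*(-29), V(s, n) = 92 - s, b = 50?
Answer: 7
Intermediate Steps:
L(E) = 79 (L(E) = 50 - 1*(-29) = 50 + 29 = 79)
√(V(122, 146) + L(-19)) = √((92 - 1*122) + 79) = √((92 - 122) + 79) = √(-30 + 79) = √49 = 7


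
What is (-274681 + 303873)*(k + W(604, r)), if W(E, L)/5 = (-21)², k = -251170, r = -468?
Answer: -7267786280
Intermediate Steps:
W(E, L) = 2205 (W(E, L) = 5*(-21)² = 5*441 = 2205)
(-274681 + 303873)*(k + W(604, r)) = (-274681 + 303873)*(-251170 + 2205) = 29192*(-248965) = -7267786280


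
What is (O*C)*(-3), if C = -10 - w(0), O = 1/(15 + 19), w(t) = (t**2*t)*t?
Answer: 15/17 ≈ 0.88235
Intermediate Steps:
w(t) = t**4 (w(t) = t**3*t = t**4)
O = 1/34 ≈ 0.029412
C = -10 (C = -10 - 1*0**4 = -10 - 1*0 = -10 + 0 = -10)
(O*C)*(-3) = ((1/34)*(-10))*(-3) = -5/17*(-3) = 15/17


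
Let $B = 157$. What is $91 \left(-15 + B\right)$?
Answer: $12922$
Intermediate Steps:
$91 \left(-15 + B\right) = 91 \left(-15 + 157\right) = 91 \cdot 142 = 12922$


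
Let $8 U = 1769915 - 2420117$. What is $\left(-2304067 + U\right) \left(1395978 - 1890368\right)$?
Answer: $\frac{2358578709955}{2} \approx 1.1793 \cdot 10^{12}$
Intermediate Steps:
$U = - \frac{325101}{4}$ ($U = \frac{1769915 - 2420117}{8} = \frac{1}{8} \left(-650202\right) = - \frac{325101}{4} \approx -81275.0$)
$\left(-2304067 + U\right) \left(1395978 - 1890368\right) = \left(-2304067 - \frac{325101}{4}\right) \left(1395978 - 1890368\right) = \left(- \frac{9541369}{4}\right) \left(-494390\right) = \frac{2358578709955}{2}$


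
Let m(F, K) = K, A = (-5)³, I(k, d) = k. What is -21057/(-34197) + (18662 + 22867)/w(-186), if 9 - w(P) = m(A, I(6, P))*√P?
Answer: 159558126/2861149 + 27686*I*√186/753 ≈ 55.767 + 501.44*I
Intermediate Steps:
A = -125
w(P) = 9 - 6*√P
-21057/(-34197) + (18662 + 22867)/w(-186) = -21057/(-34197) + (18662 + 22867)/(9 - 6*I*√186) = -21057*(-1/34197) + 41529/(9 - 6*I*√186) = 7019/11399 + 41529/(9 - 6*I*√186)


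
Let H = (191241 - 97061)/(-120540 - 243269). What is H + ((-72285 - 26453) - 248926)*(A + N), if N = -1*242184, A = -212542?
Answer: 57515241517929596/363809 ≈ 1.5809e+11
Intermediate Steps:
N = -242184
H = -94180/363809 (H = 94180/(-363809) = 94180*(-1/363809) = -94180/363809 ≈ -0.25887)
H + ((-72285 - 26453) - 248926)*(A + N) = -94180/363809 + ((-72285 - 26453) - 248926)*(-212542 - 242184) = -94180/363809 + (-98738 - 248926)*(-454726) = -94180/363809 - 347664*(-454726) = -94180/363809 + 158091860064 = 57515241517929596/363809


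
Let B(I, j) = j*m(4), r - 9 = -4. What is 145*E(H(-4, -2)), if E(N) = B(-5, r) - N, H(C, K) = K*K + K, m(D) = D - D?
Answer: -290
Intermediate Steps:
r = 5 (r = 9 - 4 = 5)
m(D) = 0
H(C, K) = K + K² (H(C, K) = K² + K = K + K²)
B(I, j) = 0 (B(I, j) = j*0 = 0)
E(N) = -N (E(N) = 0 - N = -N)
145*E(H(-4, -2)) = 145*(-(-2)*(1 - 2)) = 145*(-(-2)*(-1)) = 145*(-1*2) = 145*(-2) = -290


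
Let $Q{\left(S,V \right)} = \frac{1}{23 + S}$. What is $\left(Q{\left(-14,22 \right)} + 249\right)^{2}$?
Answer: $\frac{5026564}{81} \approx 62056.0$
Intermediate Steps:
$\left(Q{\left(-14,22 \right)} + 249\right)^{2} = \left(\frac{1}{23 - 14} + 249\right)^{2} = \left(\frac{1}{9} + 249\right)^{2} = \left(\frac{2242}{9}\right)^{2} = \frac{5026564}{81}$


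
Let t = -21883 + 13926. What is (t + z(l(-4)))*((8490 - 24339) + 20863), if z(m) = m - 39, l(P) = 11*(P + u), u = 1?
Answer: -40257406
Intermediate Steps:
t = -7957
l(P) = 11 + 11*P (l(P) = 11*(P + 1) = 11*(1 + P) = 11 + 11*P)
z(m) = -39 + m
(t + z(l(-4)))*((8490 - 24339) + 20863) = (-7957 + (-39 + (11 + 11*(-4))))*((8490 - 24339) + 20863) = (-7957 + (-39 + (11 - 44)))*(-15849 + 20863) = (-7957 + (-39 - 33))*5014 = (-7957 - 72)*5014 = -8029*5014 = -40257406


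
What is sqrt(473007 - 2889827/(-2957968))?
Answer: 7*sqrt(5278850284371131)/739492 ≈ 687.76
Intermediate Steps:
sqrt(473007 - 2889827/(-2957968)) = sqrt(473007 - 2889827*(-1/2957968)) = sqrt(473007 + 2889827/2957968) = sqrt(1399142459603/2957968) = 7*sqrt(5278850284371131)/739492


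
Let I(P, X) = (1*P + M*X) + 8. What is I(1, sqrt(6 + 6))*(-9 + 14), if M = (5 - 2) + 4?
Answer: 45 + 70*sqrt(3) ≈ 166.24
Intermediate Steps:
M = 7 (M = 3 + 4 = 7)
I(P, X) = 8 + P + 7*X (I(P, X) = (1*P + 7*X) + 8 = (P + 7*X) + 8 = 8 + P + 7*X)
I(1, sqrt(6 + 6))*(-9 + 14) = (8 + 1 + 7*sqrt(6 + 6))*(-9 + 14) = (8 + 1 + 7*sqrt(12))*5 = (8 + 1 + 7*(2*sqrt(3)))*5 = (8 + 1 + 14*sqrt(3))*5 = (9 + 14*sqrt(3))*5 = 45 + 70*sqrt(3)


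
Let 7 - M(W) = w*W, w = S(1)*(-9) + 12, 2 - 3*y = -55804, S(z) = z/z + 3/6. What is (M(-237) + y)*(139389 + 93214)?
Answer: 8491637721/2 ≈ 4.2458e+9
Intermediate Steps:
S(z) = 3/2 (S(z) = 1 + 3*(⅙) = 1 + ½ = 3/2)
y = 18602 (y = ⅔ - ⅓*(-55804) = ⅔ + 55804/3 = 18602)
w = -3/2 (w = (3/2)*(-9) + 12 = -27/2 + 12 = -3/2 ≈ -1.5000)
M(W) = 7 + 3*W/2 (M(W) = 7 - (-3)*W/2 = 7 + 3*W/2)
(M(-237) + y)*(139389 + 93214) = ((7 + (3/2)*(-237)) + 18602)*(139389 + 93214) = ((7 - 711/2) + 18602)*232603 = (-697/2 + 18602)*232603 = (36507/2)*232603 = 8491637721/2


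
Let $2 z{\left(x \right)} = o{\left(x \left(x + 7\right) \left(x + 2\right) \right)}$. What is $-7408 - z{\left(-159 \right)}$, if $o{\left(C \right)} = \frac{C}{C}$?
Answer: $- \frac{14817}{2} \approx -7408.5$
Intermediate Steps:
$o{\left(C \right)} = 1$
$z{\left(x \right)} = \frac{1}{2}$ ($z{\left(x \right)} = \frac{1}{2} \cdot 1 = \frac{1}{2}$)
$-7408 - z{\left(-159 \right)} = -7408 - \frac{1}{2} = - \frac{14817}{2}$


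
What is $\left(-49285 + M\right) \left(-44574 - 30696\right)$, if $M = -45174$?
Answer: $7109928930$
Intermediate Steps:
$\left(-49285 + M\right) \left(-44574 - 30696\right) = \left(-49285 - 45174\right) \left(-44574 - 30696\right) = \left(-94459\right) \left(-75270\right) = 7109928930$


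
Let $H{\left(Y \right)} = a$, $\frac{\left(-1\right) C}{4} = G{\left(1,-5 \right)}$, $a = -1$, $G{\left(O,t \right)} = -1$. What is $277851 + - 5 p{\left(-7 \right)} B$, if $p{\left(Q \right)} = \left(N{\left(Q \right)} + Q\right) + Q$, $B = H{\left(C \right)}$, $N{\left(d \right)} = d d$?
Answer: $278026$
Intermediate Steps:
$C = 4$ ($C = \left(-4\right) \left(-1\right) = 4$)
$H{\left(Y \right)} = -1$
$N{\left(d \right)} = d^{2}$
$B = -1$
$p{\left(Q \right)} = Q^{2} + 2 Q$ ($p{\left(Q \right)} = \left(Q^{2} + Q\right) + Q = \left(Q + Q^{2}\right) + Q = Q^{2} + 2 Q$)
$277851 + - 5 p{\left(-7 \right)} B = 277851 + - 5 \left(- 7 \left(2 - 7\right)\right) \left(-1\right) = 277851 + - 5 \left(\left(-7\right) \left(-5\right)\right) \left(-1\right) = 277851 + \left(-5\right) 35 \left(-1\right) = 277851 - -175 = 277851 + 175 = 278026$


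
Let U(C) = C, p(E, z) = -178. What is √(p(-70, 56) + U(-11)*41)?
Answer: I*√629 ≈ 25.08*I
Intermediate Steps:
√(p(-70, 56) + U(-11)*41) = √(-178 - 11*41) = √(-178 - 451) = √(-629) = I*√629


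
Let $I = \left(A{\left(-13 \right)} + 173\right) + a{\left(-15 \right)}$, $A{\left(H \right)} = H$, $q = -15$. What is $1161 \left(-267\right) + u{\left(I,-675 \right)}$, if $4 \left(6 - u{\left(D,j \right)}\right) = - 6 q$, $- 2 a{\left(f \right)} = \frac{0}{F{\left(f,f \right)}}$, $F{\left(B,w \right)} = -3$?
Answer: $- \frac{620007}{2} \approx -3.1 \cdot 10^{5}$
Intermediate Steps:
$a{\left(f \right)} = 0$ ($a{\left(f \right)} = - \frac{0 \frac{1}{-3}}{2} = - \frac{0 \left(- \frac{1}{3}\right)}{2} = \left(- \frac{1}{2}\right) 0 = 0$)
$I = 160$ ($I = \left(-13 + 173\right) + 0 = 160 + 0 = 160$)
$u{\left(D,j \right)} = - \frac{33}{2}$ ($u{\left(D,j \right)} = 6 - \frac{\left(-6\right) \left(-15\right)}{4} = 6 - \frac{45}{2} = - \frac{33}{2}$)
$1161 \left(-267\right) + u{\left(I,-675 \right)} = 1161 \left(-267\right) - \frac{33}{2} = -309987 - \frac{33}{2} = - \frac{620007}{2}$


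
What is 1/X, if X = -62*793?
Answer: -1/49166 ≈ -2.0339e-5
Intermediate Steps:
X = -49166
1/X = 1/(-49166) = -1/49166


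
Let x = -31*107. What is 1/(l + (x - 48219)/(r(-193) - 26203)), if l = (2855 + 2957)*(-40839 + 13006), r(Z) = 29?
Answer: -13087/2117023711684 ≈ -6.1818e-9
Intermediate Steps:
x = -3317
l = -161765396 (l = 5812*(-27833) = -161765396)
1/(l + (x - 48219)/(r(-193) - 26203)) = 1/(-161765396 + (-3317 - 48219)/(29 - 26203)) = 1/(-161765396 - 51536/(-26174)) = 1/(-161765396 - 51536*(-1/26174)) = 1/(-161765396 + 25768/13087) = 1/(-2117023711684/13087) = -13087/2117023711684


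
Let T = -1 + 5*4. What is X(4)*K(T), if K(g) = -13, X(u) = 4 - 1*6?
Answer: 26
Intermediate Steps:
X(u) = -2 (X(u) = 4 - 6 = -2)
T = 19 (T = -1 + 20 = 19)
X(4)*K(T) = -2*(-13) = 26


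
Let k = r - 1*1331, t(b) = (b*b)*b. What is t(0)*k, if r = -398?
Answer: 0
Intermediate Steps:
t(b) = b³ (t(b) = b²*b = b³)
k = -1729 (k = -398 - 1*1331 = -398 - 1331 = -1729)
t(0)*k = 0³*(-1729) = 0*(-1729) = 0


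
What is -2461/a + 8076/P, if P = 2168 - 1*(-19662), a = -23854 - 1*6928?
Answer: 151159531/335985530 ≈ 0.44990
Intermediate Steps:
a = -30782 (a = -23854 - 6928 = -30782)
P = 21830 (P = 2168 + 19662 = 21830)
-2461/a + 8076/P = -2461/(-30782) + 8076/21830 = -2461*(-1/30782) + 8076*(1/21830) = 2461/30782 + 4038/10915 = 151159531/335985530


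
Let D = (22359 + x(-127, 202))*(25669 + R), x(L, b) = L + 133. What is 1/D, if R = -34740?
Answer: -1/202872915 ≈ -4.9292e-9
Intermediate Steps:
x(L, b) = 133 + L
D = -202872915 (D = (22359 + (133 - 127))*(25669 - 34740) = (22359 + 6)*(-9071) = 22365*(-9071) = -202872915)
1/D = 1/(-202872915) = -1/202872915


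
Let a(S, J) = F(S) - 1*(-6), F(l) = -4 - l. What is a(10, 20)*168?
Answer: -1344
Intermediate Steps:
a(S, J) = 2 - S (a(S, J) = (-4 - S) - 1*(-6) = (-4 - S) + 6 = 2 - S)
a(10, 20)*168 = (2 - 1*10)*168 = (2 - 10)*168 = -8*168 = -1344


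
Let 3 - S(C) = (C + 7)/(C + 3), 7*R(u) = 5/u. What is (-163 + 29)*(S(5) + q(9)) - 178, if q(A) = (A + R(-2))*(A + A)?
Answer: -148579/7 ≈ -21226.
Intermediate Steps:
R(u) = 5/(7*u) (R(u) = (5/u)/7 = 5/(7*u))
q(A) = 2*A*(-5/14 + A) (q(A) = (A + (5/7)/(-2))*(A + A) = (A + (5/7)*(-1/2))*(2*A) = (A - 5/14)*(2*A) = (-5/14 + A)*(2*A) = 2*A*(-5/14 + A))
S(C) = 3 - (7 + C)/(3 + C) (S(C) = 3 - (C + 7)/(C + 3) = 3 - (7 + C)/(3 + C))
(-163 + 29)*(S(5) + q(9)) - 178 = (-163 + 29)*(2*(1 + 5)/(3 + 5) + (1/7)*9*(-5 + 14*9)) - 178 = -134*(2*6/8 + (1/7)*9*(-5 + 126)) - 178 = -134*(2*(1/8)*6 + (1/7)*9*121) - 178 = -134*(3/2 + 1089/7) - 178 = -134*2199/14 - 178 = -147333/7 - 178 = -148579/7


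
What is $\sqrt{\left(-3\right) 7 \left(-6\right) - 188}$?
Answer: $i \sqrt{62} \approx 7.874 i$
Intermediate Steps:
$\sqrt{\left(-3\right) 7 \left(-6\right) - 188} = \sqrt{\left(-21\right) \left(-6\right) - 188} = \sqrt{126 - 188} = \sqrt{-62} = i \sqrt{62}$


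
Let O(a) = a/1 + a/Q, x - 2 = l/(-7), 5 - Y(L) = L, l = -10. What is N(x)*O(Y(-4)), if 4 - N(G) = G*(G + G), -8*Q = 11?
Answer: -25812/539 ≈ -47.889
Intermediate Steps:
Q = -11/8 (Q = -1/8*11 = -11/8 ≈ -1.3750)
Y(L) = 5 - L
x = 24/7 (x = 2 - 10/(-7) = 2 - 10*(-1/7) = 2 + 10/7 = 24/7 ≈ 3.4286)
N(G) = 4 - 2*G**2 (N(G) = 4 - G*(G + G) = 4 - G*2*G = 4 - 2*G**2)
O(a) = 3*a/11 (O(a) = a/1 + a/(-11/8) = a*1 + a*(-8/11) = a - 8*a/11 = 3*a/11)
N(x)*O(Y(-4)) = (4 - 2*(24/7)**2)*(3*(5 - 1*(-4))/11) = (4 - 2*576/49)*(3*(5 + 4)/11) = (4 - 1152/49)*((3/11)*9) = -956/49*27/11 = -25812/539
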